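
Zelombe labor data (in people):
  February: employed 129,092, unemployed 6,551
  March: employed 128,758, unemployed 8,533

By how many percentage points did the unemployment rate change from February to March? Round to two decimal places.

The unemployment rate changed by +1.39 percentage points.

February: labor force = 129,092 + 6,551 = 135,643; u = 6,551/135,643 = 4.83%.
March: labor force = 128,758 + 8,533 = 137,291; u = 8,533/137,291 = 6.22%.
Change = 6.22% − 4.83% = +1.39 pp.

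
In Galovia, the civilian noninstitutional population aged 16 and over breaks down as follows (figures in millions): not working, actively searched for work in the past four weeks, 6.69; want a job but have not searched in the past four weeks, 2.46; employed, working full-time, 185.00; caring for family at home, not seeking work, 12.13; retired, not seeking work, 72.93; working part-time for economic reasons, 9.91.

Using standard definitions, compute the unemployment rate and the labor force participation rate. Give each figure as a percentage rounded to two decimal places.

Employed = 185.00 + 9.91 = 194.91 million (anyone who worked, including part-time for economic reasons, counts as employed).
Unemployed = 6.69 million.
Labor force = 194.91 + 6.69 = 201.60 million.
Not in labor force = 2.46 + 12.13 + 72.93 = 87.52 million (those not working and not actively searching are outside the labor force — including those who want a job but have given up searching).
Civilian working-age population = 201.60 + 87.52 = 289.12 million.
Unemployment rate = 6.69 / 201.60 = 3.32%.
Labor force participation rate = 201.60 / 289.12 = 69.73%.

Unemployment rate ≈ 3.32%; labor force participation rate ≈ 69.73%.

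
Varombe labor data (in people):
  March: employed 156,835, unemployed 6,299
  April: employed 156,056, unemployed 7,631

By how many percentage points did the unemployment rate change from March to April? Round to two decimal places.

March: labor force = 156,835 + 6,299 = 163,134; u = 6,299/163,134 = 3.86%.
April: labor force = 156,056 + 7,631 = 163,687; u = 7,631/163,687 = 4.66%.
Change = 4.66% − 3.86% = +0.80 pp.

The unemployment rate changed by +0.80 percentage points.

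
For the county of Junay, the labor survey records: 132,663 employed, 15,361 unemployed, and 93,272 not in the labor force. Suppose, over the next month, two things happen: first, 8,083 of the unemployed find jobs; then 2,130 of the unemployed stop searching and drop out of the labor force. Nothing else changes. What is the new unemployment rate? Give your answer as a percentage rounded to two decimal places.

New unemployment rate ≈ 3.53%.

Initially, labor force = 132,663 + 15,361 = 148,024, so u = 15,361/148,024 = 10.38%.
After the first change, unemployed falls and employed rises by 8,083; labor force unchanged → E = 140,746, U = 7,278, labor force = 148,024.
After the second change, unemployed and labor force both fall by 2,130 → E = 140,746, U = 5,148, labor force = 145,894.
New unemployment rate = 5,148 / 145,894 = 3.53%.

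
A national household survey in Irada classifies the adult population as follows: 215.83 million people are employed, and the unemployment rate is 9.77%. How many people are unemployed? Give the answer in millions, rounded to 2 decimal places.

About 23.37 million are unemployed.

Let U be the number unemployed. The labor force is E + U, and U/(E+U) = 0.0977.
So U = 0.0977 × 215.83 / (1 − 0.0977) = 21.0866 / 0.9023 ≈ 23.37 million.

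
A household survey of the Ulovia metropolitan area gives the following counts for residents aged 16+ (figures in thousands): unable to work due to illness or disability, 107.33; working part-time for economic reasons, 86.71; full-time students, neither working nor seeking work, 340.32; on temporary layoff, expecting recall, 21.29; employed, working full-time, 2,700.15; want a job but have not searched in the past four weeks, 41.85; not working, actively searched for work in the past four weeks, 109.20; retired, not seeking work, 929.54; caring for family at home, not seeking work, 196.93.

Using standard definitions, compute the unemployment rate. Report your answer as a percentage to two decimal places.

Unemployment rate ≈ 4.47%.

Employed = 86.71 + 2,700.15 = 2,786.86 thousand (anyone who worked, including part-time for economic reasons, counts as employed).
Unemployed = 21.29 + 109.20 = 130.49 thousand (jobless and actively searching, or on temporary layoff).
Labor force = 2,786.86 + 130.49 = 2,917.35 thousand.
Unemployment rate = 130.49 / 2,917.35 = 4.47%.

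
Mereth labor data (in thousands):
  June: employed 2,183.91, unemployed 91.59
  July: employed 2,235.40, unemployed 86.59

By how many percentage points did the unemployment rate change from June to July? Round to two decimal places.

The unemployment rate changed by −0.30 percentage points.

June: labor force = 2,183.91 + 91.59 = 2,275.50; u = 91.59/2,275.50 = 4.03%.
July: labor force = 2,235.40 + 86.59 = 2,321.99; u = 86.59/2,321.99 = 3.73%.
Change = 3.73% − 4.03% = −0.30 pp.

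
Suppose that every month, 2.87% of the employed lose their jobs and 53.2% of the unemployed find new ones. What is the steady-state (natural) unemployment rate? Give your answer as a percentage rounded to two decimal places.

At steady state the flows balance: s·E = f·U, so U/(E+U) = s/(s+f).
u* = 2.87 / (2.87 + 53.2) = 2.87 / 56.07 = 5.12%.

Steady-state unemployment rate ≈ 5.12%.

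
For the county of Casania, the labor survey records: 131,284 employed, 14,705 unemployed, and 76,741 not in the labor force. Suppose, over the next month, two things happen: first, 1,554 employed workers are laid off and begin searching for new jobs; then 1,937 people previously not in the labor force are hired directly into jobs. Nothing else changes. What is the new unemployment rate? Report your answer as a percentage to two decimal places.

New unemployment rate ≈ 10.99%.

Initially, labor force = 131,284 + 14,705 = 145,989, so u = 14,705/145,989 = 10.07%.
After the first change, employed falls and unemployed rises by 1,554; labor force unchanged → E = 129,730, U = 16,259, labor force = 145,989.
After the second change, employed and labor force both rise by 1,937; unemployed unchanged → E = 131,667, U = 16,259, labor force = 147,926.
New unemployment rate = 16,259 / 147,926 = 10.99%.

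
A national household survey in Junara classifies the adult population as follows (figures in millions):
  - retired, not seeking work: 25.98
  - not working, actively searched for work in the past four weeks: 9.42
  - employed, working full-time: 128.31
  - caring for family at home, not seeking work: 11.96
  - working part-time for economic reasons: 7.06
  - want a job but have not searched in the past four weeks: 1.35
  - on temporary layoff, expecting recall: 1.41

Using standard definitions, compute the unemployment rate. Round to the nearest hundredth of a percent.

Employed = 128.31 + 7.06 = 135.37 million (anyone who worked, including part-time for economic reasons, counts as employed).
Unemployed = 9.42 + 1.41 = 10.83 million (jobless and actively searching, or on temporary layoff).
Labor force = 135.37 + 10.83 = 146.20 million.
Unemployment rate = 10.83 / 146.20 = 7.41%.

Unemployment rate ≈ 7.41%.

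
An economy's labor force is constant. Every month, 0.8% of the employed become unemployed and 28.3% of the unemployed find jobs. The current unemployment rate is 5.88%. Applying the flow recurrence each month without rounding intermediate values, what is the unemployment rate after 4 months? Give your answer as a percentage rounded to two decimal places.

With a fixed labor force, u_{t+1} = u_t + s·(1−u_t) − f·u_t = u_t·(1−s−f) + s.
Here 1−s−f = 0.709 and s = 0.008.
u_1 = 0.058800 × 0.709 + 0.008 = 0.049689.
u_2 = 0.049689 × 0.709 + 0.008 = 0.043230.
u_3 = 0.043230 × 0.709 + 0.008 = 0.038650.
u_4 = 0.038650 × 0.709 + 0.008 = 0.035403.

Unemployment rate after four months ≈ 3.54%.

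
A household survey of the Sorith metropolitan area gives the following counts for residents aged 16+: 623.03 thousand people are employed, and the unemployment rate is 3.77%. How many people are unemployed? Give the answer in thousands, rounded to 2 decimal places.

Let U be the number unemployed. The labor force is E + U, and U/(E+U) = 0.0377.
So U = 0.0377 × 623.03 / (1 − 0.0377) = 23.4882 / 0.9623 ≈ 24.41 thousand.

About 24.41 thousand are unemployed.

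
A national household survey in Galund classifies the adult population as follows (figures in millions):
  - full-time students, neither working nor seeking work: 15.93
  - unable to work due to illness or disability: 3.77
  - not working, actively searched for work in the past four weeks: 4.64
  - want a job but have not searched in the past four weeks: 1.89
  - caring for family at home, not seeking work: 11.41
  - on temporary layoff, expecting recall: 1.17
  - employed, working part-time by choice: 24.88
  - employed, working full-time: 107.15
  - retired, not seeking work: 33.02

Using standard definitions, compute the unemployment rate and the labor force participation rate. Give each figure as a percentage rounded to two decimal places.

Unemployment rate ≈ 4.22%; labor force participation rate ≈ 67.62%.

Employed = 24.88 + 107.15 = 132.03 million.
Unemployed = 4.64 + 1.17 = 5.81 million (jobless and actively searching, or on temporary layoff).
Labor force = 132.03 + 5.81 = 137.84 million.
Not in labor force = 15.93 + 3.77 + 1.89 + 11.41 + 33.02 = 66.02 million (those not working and not actively searching are outside the labor force — including those who want a job but have given up searching).
Civilian working-age population = 137.84 + 66.02 = 203.86 million.
Unemployment rate = 5.81 / 137.84 = 4.22%.
Labor force participation rate = 137.84 / 203.86 = 67.62%.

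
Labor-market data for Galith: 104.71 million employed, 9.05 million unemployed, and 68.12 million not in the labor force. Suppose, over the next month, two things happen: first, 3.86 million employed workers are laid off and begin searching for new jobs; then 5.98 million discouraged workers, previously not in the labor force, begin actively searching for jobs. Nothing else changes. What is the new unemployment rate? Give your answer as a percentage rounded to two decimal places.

Initially, labor force = 104.71 + 9.05 = 113.76 million, so u = 9.05/113.76 = 7.96%.
After the first change, employed falls and unemployed rises by 3.86; labor force unchanged → E = 100.85, U = 12.91, labor force = 113.76 million.
After the second change, unemployed and labor force both rise by 5.98 → E = 100.85, U = 18.89, labor force = 119.74 million.
New unemployment rate = 18.89 / 119.74 = 15.78%.

New unemployment rate ≈ 15.78%.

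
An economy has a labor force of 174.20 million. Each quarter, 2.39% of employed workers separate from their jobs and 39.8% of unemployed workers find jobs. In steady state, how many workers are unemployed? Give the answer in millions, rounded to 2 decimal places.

Steady-state unemployment rate u* = s/(s+f) = 2.39/(2.39+39.8) = 0.056648.
Unemployed = u* × labor force = 0.056648 × 174.20 ≈ 9.87 million.

About 9.87 million are unemployed in steady state.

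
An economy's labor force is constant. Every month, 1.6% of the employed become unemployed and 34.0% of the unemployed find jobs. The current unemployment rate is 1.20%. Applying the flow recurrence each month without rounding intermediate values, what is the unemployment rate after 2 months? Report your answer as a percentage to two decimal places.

With a fixed labor force, u_{t+1} = u_t + s·(1−u_t) − f·u_t = u_t·(1−s−f) + s.
Here 1−s−f = 0.644 and s = 0.016.
u_1 = 0.012000 × 0.644 + 0.016 = 0.023728.
u_2 = 0.023728 × 0.644 + 0.016 = 0.031281.

Unemployment rate after two months ≈ 3.13%.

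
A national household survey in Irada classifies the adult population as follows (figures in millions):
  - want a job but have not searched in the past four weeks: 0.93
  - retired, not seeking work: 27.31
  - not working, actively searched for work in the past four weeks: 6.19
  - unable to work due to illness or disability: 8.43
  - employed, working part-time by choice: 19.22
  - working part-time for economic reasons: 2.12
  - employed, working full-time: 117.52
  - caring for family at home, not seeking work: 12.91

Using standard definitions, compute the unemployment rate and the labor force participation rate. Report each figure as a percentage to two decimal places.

Employed = 19.22 + 2.12 + 117.52 = 138.86 million (anyone who worked, including part-time for economic reasons, counts as employed).
Unemployed = 6.19 million.
Labor force = 138.86 + 6.19 = 145.05 million.
Not in labor force = 0.93 + 27.31 + 8.43 + 12.91 = 49.58 million (those not working and not actively searching are outside the labor force — including those who want a job but have given up searching).
Civilian working-age population = 145.05 + 49.58 = 194.63 million.
Unemployment rate = 6.19 / 145.05 = 4.27%.
Labor force participation rate = 145.05 / 194.63 = 74.53%.

Unemployment rate ≈ 4.27%; labor force participation rate ≈ 74.53%.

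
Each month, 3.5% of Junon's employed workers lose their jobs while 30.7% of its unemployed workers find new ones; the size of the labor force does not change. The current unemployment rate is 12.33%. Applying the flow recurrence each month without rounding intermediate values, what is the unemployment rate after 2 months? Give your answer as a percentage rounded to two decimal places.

With a fixed labor force, u_{t+1} = u_t + s·(1−u_t) − f·u_t = u_t·(1−s−f) + s.
Here 1−s−f = 0.658 and s = 0.035.
u_1 = 0.123300 × 0.658 + 0.035 = 0.116131.
u_2 = 0.116131 × 0.658 + 0.035 = 0.111414.

Unemployment rate after two months ≈ 11.14%.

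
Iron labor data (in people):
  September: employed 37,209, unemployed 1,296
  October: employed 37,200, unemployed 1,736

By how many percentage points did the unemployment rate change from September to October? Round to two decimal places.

September: labor force = 37,209 + 1,296 = 38,505; u = 1,296/38,505 = 3.37%.
October: labor force = 37,200 + 1,736 = 38,936; u = 1,736/38,936 = 4.46%.
Change = 4.46% − 3.37% = +1.09 pp.

The unemployment rate changed by +1.09 percentage points.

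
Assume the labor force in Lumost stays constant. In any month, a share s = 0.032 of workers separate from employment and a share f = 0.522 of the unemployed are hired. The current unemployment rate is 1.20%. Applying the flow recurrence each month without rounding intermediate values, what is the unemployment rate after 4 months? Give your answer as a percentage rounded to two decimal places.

With a fixed labor force, u_{t+1} = u_t + s·(1−u_t) − f·u_t = u_t·(1−s−f) + s.
Here 1−s−f = 0.446 and s = 0.032.
u_1 = 0.012000 × 0.446 + 0.032 = 0.037352.
u_2 = 0.037352 × 0.446 + 0.032 = 0.048659.
u_3 = 0.048659 × 0.446 + 0.032 = 0.053702.
u_4 = 0.053702 × 0.446 + 0.032 = 0.055951.

Unemployment rate after four months ≈ 5.60%.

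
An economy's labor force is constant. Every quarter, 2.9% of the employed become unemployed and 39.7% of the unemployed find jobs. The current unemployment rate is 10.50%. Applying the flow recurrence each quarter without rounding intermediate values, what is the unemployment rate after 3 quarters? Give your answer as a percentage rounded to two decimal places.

With a fixed labor force, u_{t+1} = u_t + s·(1−u_t) − f·u_t = u_t·(1−s−f) + s.
Here 1−s−f = 0.574 and s = 0.029.
u_1 = 0.105000 × 0.574 + 0.029 = 0.089270.
u_2 = 0.089270 × 0.574 + 0.029 = 0.080241.
u_3 = 0.080241 × 0.574 + 0.029 = 0.075058.

Unemployment rate after three quarters ≈ 7.51%.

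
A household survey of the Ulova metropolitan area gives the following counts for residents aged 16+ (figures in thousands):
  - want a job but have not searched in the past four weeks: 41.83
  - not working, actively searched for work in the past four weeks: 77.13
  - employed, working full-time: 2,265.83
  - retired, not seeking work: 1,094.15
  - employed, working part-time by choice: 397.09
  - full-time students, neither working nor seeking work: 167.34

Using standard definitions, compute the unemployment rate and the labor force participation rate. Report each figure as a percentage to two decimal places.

Employed = 2,265.83 + 397.09 = 2,662.92 thousand.
Unemployed = 77.13 thousand.
Labor force = 2,662.92 + 77.13 = 2,740.05 thousand.
Not in labor force = 41.83 + 1,094.15 + 167.34 = 1,303.32 thousand (those not working and not actively searching are outside the labor force — including those who want a job but have given up searching).
Civilian working-age population = 2,740.05 + 1,303.32 = 4,043.37 thousand.
Unemployment rate = 77.13 / 2,740.05 = 2.81%.
Labor force participation rate = 2,740.05 / 4,043.37 = 67.77%.

Unemployment rate ≈ 2.81%; labor force participation rate ≈ 67.77%.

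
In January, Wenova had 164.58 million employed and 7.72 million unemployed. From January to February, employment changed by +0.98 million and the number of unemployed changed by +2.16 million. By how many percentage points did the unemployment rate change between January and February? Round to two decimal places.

The unemployment rate changed by +1.15 percentage points.

January: labor force = 164.58 + 7.72 = 172.30; u = 7.72/172.30 = 4.48%.
February: labor force = 165.56 + 9.88 = 175.44; u = 9.88/175.44 = 5.63%.
Change = 5.63% − 4.48% = +1.15 pp.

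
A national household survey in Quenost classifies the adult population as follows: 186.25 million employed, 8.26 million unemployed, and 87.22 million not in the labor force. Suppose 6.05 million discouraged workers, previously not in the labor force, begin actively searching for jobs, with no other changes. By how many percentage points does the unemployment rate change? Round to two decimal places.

The unemployment rate changes by +2.89 percentage points.

Initially, labor force = 186.25 + 8.26 = 194.51 million, so u = 8.26/194.51 = 4.25%.
After the change, unemployed and labor force both rise by 6.05 → E = 186.25, U = 14.31, labor force = 200.56 million.
New unemployment rate = 14.31 / 200.56 = 7.14%.
Change = 7.14% − 4.25% = +2.89 percentage points.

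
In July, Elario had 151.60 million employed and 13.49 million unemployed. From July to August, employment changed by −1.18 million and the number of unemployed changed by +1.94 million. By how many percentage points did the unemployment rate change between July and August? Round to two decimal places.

The unemployment rate changed by +1.13 percentage points.

July: labor force = 151.60 + 13.49 = 165.09; u = 13.49/165.09 = 8.17%.
August: labor force = 150.42 + 15.43 = 165.85; u = 15.43/165.85 = 9.30%.
Change = 9.30% − 8.17% = +1.13 pp.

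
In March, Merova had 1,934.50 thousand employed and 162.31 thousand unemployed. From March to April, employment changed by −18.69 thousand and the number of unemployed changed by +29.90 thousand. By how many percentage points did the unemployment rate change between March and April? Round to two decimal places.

March: labor force = 1,934.50 + 162.31 = 2,096.81; u = 162.31/2,096.81 = 7.74%.
April: labor force = 1,915.81 + 192.21 = 2,108.02; u = 192.21/2,108.02 = 9.12%.
Change = 9.12% − 7.74% = +1.38 pp.

The unemployment rate changed by +1.38 percentage points.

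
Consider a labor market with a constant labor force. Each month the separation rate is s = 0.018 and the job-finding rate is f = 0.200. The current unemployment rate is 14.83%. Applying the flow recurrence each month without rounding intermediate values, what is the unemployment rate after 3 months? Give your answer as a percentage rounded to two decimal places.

With a fixed labor force, u_{t+1} = u_t + s·(1−u_t) − f·u_t = u_t·(1−s−f) + s.
Here 1−s−f = 0.782 and s = 0.018.
u_1 = 0.148300 × 0.782 + 0.018 = 0.133971.
u_2 = 0.133971 × 0.782 + 0.018 = 0.122765.
u_3 = 0.122765 × 0.782 + 0.018 = 0.114002.

Unemployment rate after three months ≈ 11.40%.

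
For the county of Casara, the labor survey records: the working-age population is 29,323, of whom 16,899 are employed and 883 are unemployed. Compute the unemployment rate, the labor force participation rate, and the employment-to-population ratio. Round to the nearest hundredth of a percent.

Labor force = employed + unemployed = 16,899 + 883 = 17,782.
Unemployment rate = 883 / 17,782 = 4.97%.
Labor force participation rate = 17,782 / 29,323 = 60.64%.
Employment-population ratio = 16,899 / 29,323 = 57.63%.

Unemployment rate ≈ 4.97%; labor force participation rate ≈ 60.64%; employment-population ratio ≈ 57.63%.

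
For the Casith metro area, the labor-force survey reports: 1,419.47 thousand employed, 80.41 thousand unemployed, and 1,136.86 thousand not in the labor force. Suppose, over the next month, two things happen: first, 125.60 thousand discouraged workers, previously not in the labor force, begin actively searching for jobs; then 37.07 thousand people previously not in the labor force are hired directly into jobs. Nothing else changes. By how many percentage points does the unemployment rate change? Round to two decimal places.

Initially, labor force = 1,419.47 + 80.41 = 1,499.88 thousand, so u = 80.41/1,499.88 = 5.36%.
After the first change, unemployed and labor force both rise by 125.60 → E = 1,419.47, U = 206.01, labor force = 1,625.48 thousand.
After the second change, employed and labor force both rise by 37.07; unemployed unchanged → E = 1,456.54, U = 206.01, labor force = 1,662.55 thousand.
New unemployment rate = 206.01 / 1,662.55 = 12.39%.
Change = 12.39% − 5.36% = +7.03 percentage points.

The unemployment rate changes by +7.03 percentage points.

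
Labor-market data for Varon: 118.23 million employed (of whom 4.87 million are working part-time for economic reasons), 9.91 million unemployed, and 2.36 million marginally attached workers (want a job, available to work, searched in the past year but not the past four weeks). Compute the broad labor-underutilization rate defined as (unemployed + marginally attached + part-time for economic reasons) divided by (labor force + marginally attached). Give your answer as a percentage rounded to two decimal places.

Broad underutilization rate ≈ 13.13%.

Labor force = 118.23 + 9.91 = 128.14 million.
Numerator = 9.91 + 2.36 + 4.87 = 17.14 million.
Denominator = 128.14 + 2.36 = 130.50 million.
Broad rate = 17.14 / 130.50 = 13.13%.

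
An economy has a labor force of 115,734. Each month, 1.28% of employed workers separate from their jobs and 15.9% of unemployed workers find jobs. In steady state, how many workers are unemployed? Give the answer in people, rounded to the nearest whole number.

Steady-state unemployment rate u* = s/(s+f) = 1.28/(1.28+15.9) = 0.074505.
Unemployed = u* × labor force = 0.074505 × 115,734 ≈ 8,623.

About 8,623 are unemployed in steady state.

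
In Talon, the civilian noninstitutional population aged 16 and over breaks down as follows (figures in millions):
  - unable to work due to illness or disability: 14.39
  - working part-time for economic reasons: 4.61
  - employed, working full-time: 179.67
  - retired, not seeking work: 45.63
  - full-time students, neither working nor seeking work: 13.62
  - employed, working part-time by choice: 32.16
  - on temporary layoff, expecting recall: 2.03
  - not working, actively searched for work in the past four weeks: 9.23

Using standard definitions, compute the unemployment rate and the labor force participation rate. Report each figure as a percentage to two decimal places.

Unemployment rate ≈ 4.95%; labor force participation rate ≈ 75.56%.

Employed = 4.61 + 179.67 + 32.16 = 216.44 million (anyone who worked, including part-time for economic reasons, counts as employed).
Unemployed = 2.03 + 9.23 = 11.26 million (jobless and actively searching, or on temporary layoff).
Labor force = 216.44 + 11.26 = 227.70 million.
Not in labor force = 14.39 + 45.63 + 13.62 = 73.64 million (those not working and not actively searching are outside the labor force).
Civilian working-age population = 227.70 + 73.64 = 301.34 million.
Unemployment rate = 11.26 / 227.70 = 4.95%.
Labor force participation rate = 227.70 / 301.34 = 75.56%.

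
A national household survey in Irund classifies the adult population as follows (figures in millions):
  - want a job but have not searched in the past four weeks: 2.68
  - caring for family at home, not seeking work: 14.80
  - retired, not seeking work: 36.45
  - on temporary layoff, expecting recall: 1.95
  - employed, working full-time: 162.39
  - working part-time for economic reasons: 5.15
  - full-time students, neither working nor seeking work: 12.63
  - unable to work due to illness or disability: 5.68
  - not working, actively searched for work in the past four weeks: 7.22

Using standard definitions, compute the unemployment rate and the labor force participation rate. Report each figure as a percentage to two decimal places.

Unemployment rate ≈ 5.19%; labor force participation rate ≈ 70.98%.

Employed = 162.39 + 5.15 = 167.54 million (anyone who worked, including part-time for economic reasons, counts as employed).
Unemployed = 1.95 + 7.22 = 9.17 million (jobless and actively searching, or on temporary layoff).
Labor force = 167.54 + 9.17 = 176.71 million.
Not in labor force = 2.68 + 14.80 + 36.45 + 12.63 + 5.68 = 72.24 million (those not working and not actively searching are outside the labor force — including those who want a job but have given up searching).
Civilian working-age population = 176.71 + 72.24 = 248.95 million.
Unemployment rate = 9.17 / 176.71 = 5.19%.
Labor force participation rate = 176.71 / 248.95 = 70.98%.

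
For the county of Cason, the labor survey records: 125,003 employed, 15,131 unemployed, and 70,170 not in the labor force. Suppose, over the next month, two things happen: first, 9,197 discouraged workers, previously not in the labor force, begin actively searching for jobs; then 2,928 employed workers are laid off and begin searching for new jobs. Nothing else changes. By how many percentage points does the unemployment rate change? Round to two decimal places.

Initially, labor force = 125,003 + 15,131 = 140,134, so u = 15,131/140,134 = 10.80%.
After the first change, unemployed and labor force both rise by 9,197 → E = 125,003, U = 24,328, labor force = 149,331.
After the second change, employed falls and unemployed rises by 2,928; labor force unchanged → E = 122,075, U = 27,256, labor force = 149,331.
New unemployment rate = 27,256 / 149,331 = 18.25%.
Change = 18.25% − 10.80% = +7.45 percentage points.

The unemployment rate changes by +7.45 percentage points.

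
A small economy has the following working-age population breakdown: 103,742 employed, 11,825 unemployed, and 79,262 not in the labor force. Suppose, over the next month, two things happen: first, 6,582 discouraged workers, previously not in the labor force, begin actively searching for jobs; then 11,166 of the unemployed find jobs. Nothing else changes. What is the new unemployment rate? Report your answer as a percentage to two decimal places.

Initially, labor force = 103,742 + 11,825 = 115,567, so u = 11,825/115,567 = 10.23%.
After the first change, unemployed and labor force both rise by 6,582 → E = 103,742, U = 18,407, labor force = 122,149.
After the second change, unemployed falls and employed rises by 11,166; labor force unchanged → E = 114,908, U = 7,241, labor force = 122,149.
New unemployment rate = 7,241 / 122,149 = 5.93%.

New unemployment rate ≈ 5.93%.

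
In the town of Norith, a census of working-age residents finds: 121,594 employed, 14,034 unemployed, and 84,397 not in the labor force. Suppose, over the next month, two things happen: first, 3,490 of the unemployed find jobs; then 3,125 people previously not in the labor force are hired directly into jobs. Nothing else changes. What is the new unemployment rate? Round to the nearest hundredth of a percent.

New unemployment rate ≈ 7.60%.

Initially, labor force = 121,594 + 14,034 = 135,628, so u = 14,034/135,628 = 10.35%.
After the first change, unemployed falls and employed rises by 3,490; labor force unchanged → E = 125,084, U = 10,544, labor force = 135,628.
After the second change, employed and labor force both rise by 3,125; unemployed unchanged → E = 128,209, U = 10,544, labor force = 138,753.
New unemployment rate = 10,544 / 138,753 = 7.60%.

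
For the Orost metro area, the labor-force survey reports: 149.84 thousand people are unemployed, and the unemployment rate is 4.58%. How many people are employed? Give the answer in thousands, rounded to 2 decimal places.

Labor force = U / u = 149.84 / 0.0458 ≈ 3,271.62 thousand.
Employed = labor force − unemployed = 3,271.62 − 149.84 = 3,121.78 thousand.

About 3,121.78 thousand are employed.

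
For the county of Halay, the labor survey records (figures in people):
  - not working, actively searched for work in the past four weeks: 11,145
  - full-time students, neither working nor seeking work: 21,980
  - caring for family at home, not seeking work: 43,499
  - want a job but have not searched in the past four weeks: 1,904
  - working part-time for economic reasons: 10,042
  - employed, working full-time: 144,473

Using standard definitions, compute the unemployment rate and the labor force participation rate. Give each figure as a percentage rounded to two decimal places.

Unemployment rate ≈ 6.73%; labor force participation rate ≈ 71.09%.

Employed = 10,042 + 144,473 = 154,515 (anyone who worked, including part-time for economic reasons, counts as employed).
Unemployed = 11,145.
Labor force = 154,515 + 11,145 = 165,660.
Not in labor force = 21,980 + 43,499 + 1,904 = 67,383 (those not working and not actively searching are outside the labor force — including those who want a job but have given up searching).
Civilian working-age population = 165,660 + 67,383 = 233,043.
Unemployment rate = 11,145 / 165,660 = 6.73%.
Labor force participation rate = 165,660 / 233,043 = 71.09%.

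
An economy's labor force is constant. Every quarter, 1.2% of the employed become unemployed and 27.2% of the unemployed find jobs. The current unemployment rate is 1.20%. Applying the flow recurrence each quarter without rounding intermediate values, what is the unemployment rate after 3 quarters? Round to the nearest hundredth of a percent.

With a fixed labor force, u_{t+1} = u_t + s·(1−u_t) − f·u_t = u_t·(1−s−f) + s.
Here 1−s−f = 0.716 and s = 0.012.
u_1 = 0.012000 × 0.716 + 0.012 = 0.020592.
u_2 = 0.020592 × 0.716 + 0.012 = 0.026744.
u_3 = 0.026744 × 0.716 + 0.012 = 0.031149.

Unemployment rate after three quarters ≈ 3.11%.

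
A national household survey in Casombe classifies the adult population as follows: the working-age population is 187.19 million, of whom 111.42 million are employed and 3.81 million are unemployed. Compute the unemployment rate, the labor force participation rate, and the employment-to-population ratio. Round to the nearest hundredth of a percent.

Unemployment rate ≈ 3.31%; labor force participation rate ≈ 61.56%; employment-population ratio ≈ 59.52%.

Labor force = employed + unemployed = 111.42 + 3.81 = 115.23 million.
Unemployment rate = 3.81 / 115.23 = 3.31%.
Labor force participation rate = 115.23 / 187.19 = 61.56%.
Employment-population ratio = 111.42 / 187.19 = 59.52%.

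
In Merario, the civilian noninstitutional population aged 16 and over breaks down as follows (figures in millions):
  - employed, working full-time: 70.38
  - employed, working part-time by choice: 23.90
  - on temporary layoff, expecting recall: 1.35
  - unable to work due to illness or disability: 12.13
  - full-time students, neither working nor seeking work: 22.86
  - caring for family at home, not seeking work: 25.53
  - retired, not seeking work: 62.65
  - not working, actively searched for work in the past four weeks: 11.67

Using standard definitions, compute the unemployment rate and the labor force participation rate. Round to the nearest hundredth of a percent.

Employed = 70.38 + 23.90 = 94.28 million.
Unemployed = 1.35 + 11.67 = 13.02 million (jobless and actively searching, or on temporary layoff).
Labor force = 94.28 + 13.02 = 107.30 million.
Not in labor force = 12.13 + 22.86 + 25.53 + 62.65 = 123.17 million (those not working and not actively searching are outside the labor force).
Civilian working-age population = 107.30 + 123.17 = 230.47 million.
Unemployment rate = 13.02 / 107.30 = 12.13%.
Labor force participation rate = 107.30 / 230.47 = 46.56%.

Unemployment rate ≈ 12.13%; labor force participation rate ≈ 46.56%.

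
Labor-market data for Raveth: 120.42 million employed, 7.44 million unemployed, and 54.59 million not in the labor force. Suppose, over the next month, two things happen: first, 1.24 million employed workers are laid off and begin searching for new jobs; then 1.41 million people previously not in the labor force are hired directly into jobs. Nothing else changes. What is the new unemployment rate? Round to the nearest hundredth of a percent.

New unemployment rate ≈ 6.71%.

Initially, labor force = 120.42 + 7.44 = 127.86 million, so u = 7.44/127.86 = 5.82%.
After the first change, employed falls and unemployed rises by 1.24; labor force unchanged → E = 119.18, U = 8.68, labor force = 127.86 million.
After the second change, employed and labor force both rise by 1.41; unemployed unchanged → E = 120.59, U = 8.68, labor force = 129.27 million.
New unemployment rate = 8.68 / 129.27 = 6.71%.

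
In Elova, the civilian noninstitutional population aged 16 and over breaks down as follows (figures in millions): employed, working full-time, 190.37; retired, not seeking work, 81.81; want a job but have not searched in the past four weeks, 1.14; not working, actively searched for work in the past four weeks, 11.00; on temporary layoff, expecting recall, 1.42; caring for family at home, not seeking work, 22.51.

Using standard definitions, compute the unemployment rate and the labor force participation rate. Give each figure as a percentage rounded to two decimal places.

Employed = 190.37 million.
Unemployed = 11.00 + 1.42 = 12.42 million (jobless and actively searching, or on temporary layoff).
Labor force = 190.37 + 12.42 = 202.79 million.
Not in labor force = 81.81 + 1.14 + 22.51 = 105.46 million (those not working and not actively searching are outside the labor force — including those who want a job but have given up searching).
Civilian working-age population = 202.79 + 105.46 = 308.25 million.
Unemployment rate = 12.42 / 202.79 = 6.12%.
Labor force participation rate = 202.79 / 308.25 = 65.79%.

Unemployment rate ≈ 6.12%; labor force participation rate ≈ 65.79%.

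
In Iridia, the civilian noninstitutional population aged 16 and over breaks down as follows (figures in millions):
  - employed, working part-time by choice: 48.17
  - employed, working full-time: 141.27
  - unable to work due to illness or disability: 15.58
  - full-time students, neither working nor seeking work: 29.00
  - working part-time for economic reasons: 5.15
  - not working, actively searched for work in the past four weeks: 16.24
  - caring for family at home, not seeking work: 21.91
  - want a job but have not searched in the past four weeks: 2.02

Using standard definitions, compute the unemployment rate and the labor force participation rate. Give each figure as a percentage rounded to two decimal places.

Unemployment rate ≈ 7.70%; labor force participation rate ≈ 75.47%.

Employed = 48.17 + 141.27 + 5.15 = 194.59 million (anyone who worked, including part-time for economic reasons, counts as employed).
Unemployed = 16.24 million.
Labor force = 194.59 + 16.24 = 210.83 million.
Not in labor force = 15.58 + 29.00 + 21.91 + 2.02 = 68.51 million (those not working and not actively searching are outside the labor force — including those who want a job but have given up searching).
Civilian working-age population = 210.83 + 68.51 = 279.34 million.
Unemployment rate = 16.24 / 210.83 = 7.70%.
Labor force participation rate = 210.83 / 279.34 = 75.47%.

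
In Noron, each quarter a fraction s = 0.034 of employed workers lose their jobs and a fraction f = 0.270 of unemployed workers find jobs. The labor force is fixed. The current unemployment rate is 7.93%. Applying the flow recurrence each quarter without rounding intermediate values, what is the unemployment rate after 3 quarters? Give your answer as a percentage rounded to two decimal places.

With a fixed labor force, u_{t+1} = u_t + s·(1−u_t) − f·u_t = u_t·(1−s−f) + s.
Here 1−s−f = 0.696 and s = 0.034.
u_1 = 0.079300 × 0.696 + 0.034 = 0.089193.
u_2 = 0.089193 × 0.696 + 0.034 = 0.096078.
u_3 = 0.096078 × 0.696 + 0.034 = 0.100870.

Unemployment rate after three quarters ≈ 10.09%.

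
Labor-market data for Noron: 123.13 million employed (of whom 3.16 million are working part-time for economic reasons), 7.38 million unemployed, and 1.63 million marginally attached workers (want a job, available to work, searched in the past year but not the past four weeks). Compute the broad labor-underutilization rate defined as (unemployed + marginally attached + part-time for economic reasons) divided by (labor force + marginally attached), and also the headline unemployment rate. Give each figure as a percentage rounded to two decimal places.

Labor force = 123.13 + 7.38 = 130.51 million.
Numerator = 7.38 + 1.63 + 3.16 = 12.17 million.
Denominator = 130.51 + 1.63 = 132.14 million.
Broad rate = 12.17 / 132.14 = 9.21%.
Headline unemployment rate = 7.38 / 130.51 = 5.65%.

Broad underutilization rate ≈ 9.21%; headline unemployment rate ≈ 5.65%.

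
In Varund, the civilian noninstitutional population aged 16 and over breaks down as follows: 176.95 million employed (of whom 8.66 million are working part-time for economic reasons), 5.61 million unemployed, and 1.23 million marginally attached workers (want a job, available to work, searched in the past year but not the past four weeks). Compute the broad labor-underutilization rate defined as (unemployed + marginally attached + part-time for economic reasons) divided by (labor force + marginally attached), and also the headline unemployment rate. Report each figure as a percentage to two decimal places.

Broad underutilization rate ≈ 8.43%; headline unemployment rate ≈ 3.07%.

Labor force = 176.95 + 5.61 = 182.56 million.
Numerator = 5.61 + 1.23 + 8.66 = 15.50 million.
Denominator = 182.56 + 1.23 = 183.79 million.
Broad rate = 15.50 / 183.79 = 8.43%.
Headline unemployment rate = 5.61 / 182.56 = 3.07%.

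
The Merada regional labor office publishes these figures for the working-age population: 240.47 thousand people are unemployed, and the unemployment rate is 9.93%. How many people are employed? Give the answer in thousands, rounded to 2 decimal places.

About 2,181.18 thousand are employed.

Labor force = U / u = 240.47 / 0.0993 ≈ 2,421.65 thousand.
Employed = labor force − unemployed = 2,421.65 − 240.47 = 2,181.18 thousand.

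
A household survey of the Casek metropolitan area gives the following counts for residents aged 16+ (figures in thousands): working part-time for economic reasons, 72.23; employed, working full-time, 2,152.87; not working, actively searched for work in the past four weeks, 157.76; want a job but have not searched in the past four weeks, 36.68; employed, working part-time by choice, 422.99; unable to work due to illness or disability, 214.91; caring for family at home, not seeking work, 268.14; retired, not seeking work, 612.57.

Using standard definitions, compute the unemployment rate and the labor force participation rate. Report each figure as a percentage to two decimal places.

Unemployment rate ≈ 5.62%; labor force participation rate ≈ 71.25%.

Employed = 72.23 + 2,152.87 + 422.99 = 2,648.09 thousand (anyone who worked, including part-time for economic reasons, counts as employed).
Unemployed = 157.76 thousand.
Labor force = 2,648.09 + 157.76 = 2,805.85 thousand.
Not in labor force = 36.68 + 214.91 + 268.14 + 612.57 = 1,132.30 thousand (those not working and not actively searching are outside the labor force — including those who want a job but have given up searching).
Civilian working-age population = 2,805.85 + 1,132.30 = 3,938.15 thousand.
Unemployment rate = 157.76 / 2,805.85 = 5.62%.
Labor force participation rate = 2,805.85 / 3,938.15 = 71.25%.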